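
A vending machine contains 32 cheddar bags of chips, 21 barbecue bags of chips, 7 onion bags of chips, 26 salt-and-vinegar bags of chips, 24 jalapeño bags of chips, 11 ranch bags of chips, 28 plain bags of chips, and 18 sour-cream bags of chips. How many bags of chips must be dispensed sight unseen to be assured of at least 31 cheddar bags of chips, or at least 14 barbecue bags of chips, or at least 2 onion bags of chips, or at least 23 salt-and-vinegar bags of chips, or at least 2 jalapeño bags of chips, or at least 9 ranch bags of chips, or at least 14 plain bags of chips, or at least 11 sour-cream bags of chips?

99

Each of the 8 flavors has its own threshold; avoid all of them simultaneously.
The worst case stops just short of every target: 30 cheddar, 13 barbecue, 1 onion, 22 salt-and-vinegar, 1 jalapeño, 8 ranch, 13 plain, 10 sour-cream — 30 + 13 + 1 + 22 + 1 + 8 + 13 + 10 = 98 bags of chips.
One more bag of chips must push some flavor to its target, so 98 + 1 = 99.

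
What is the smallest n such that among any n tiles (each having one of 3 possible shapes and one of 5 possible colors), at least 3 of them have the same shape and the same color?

31

There are 3 × 5 = 15 (shape, color) combinations acting as pigeonholes.
With 15 × 2 = 30 tiles we could place exactly 2 in each, with no (shape, color) pair reaching 3.
One more forces some (shape, color) pair to hold 3, so 30 + 1 = 31.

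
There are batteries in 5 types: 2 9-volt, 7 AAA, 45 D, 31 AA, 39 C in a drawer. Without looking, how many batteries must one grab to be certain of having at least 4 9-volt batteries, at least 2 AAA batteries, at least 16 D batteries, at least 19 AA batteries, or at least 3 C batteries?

The worst case stops just short of every target: all 2 9-volt, 1 AAA, 15 D, 18 AA, 2 C — 2 + 1 + 15 + 18 + 2 = 38 batteries.
One more battery must push some type to its target, so 38 + 1 = 39.

39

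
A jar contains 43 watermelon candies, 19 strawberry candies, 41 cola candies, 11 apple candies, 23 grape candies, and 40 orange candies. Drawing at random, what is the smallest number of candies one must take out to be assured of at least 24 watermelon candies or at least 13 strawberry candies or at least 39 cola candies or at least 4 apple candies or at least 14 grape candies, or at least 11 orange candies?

100

The worst case stops just short of every target: 23 watermelon, 12 strawberry, 38 cola, 3 apple, 13 grape, 10 orange — 23 + 12 + 38 + 3 + 13 + 10 = 99 candies.
One more candy must push some flavor to its target, so 99 + 1 = 100.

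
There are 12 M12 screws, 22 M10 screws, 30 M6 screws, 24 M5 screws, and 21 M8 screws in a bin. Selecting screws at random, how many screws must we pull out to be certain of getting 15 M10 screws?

To avoid M10 screws as long as possible, exhaust the other 4 sizes first.
The worst case draws every non-M10 screw first: 12 + 30 + 24 + 21 = 87.
The next 15 draws are then forced to be M10, giving 87 + 15 = 102.

102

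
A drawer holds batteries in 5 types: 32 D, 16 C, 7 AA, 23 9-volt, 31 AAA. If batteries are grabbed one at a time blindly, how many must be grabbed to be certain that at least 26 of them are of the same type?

97

Treat the 5 types as pigeonholes.
In the worst case we take at most 25 of each type, but all 16 C, all 7 AA, and all 23 9-volt (fewer than 25), giving 25 + 16 + 7 + 23 + 25 = 96.
One more battery then forces some type to 26, so 96 + 1 = 97.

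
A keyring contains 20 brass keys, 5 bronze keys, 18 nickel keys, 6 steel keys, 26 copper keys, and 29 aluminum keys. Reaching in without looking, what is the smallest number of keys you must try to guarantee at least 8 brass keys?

92

To avoid brass keys as long as possible, exhaust the other 5 types first.
The worst case draws every non-brass key first: 5 + 18 + 6 + 26 + 29 = 84.
The next 8 draws are then forced to be brass, giving 84 + 8 = 92.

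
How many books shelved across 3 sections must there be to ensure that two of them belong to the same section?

4

There are 3 sections acting as pigeonholes.
With 3 books we could place one in each, avoiding any repeat.
One more forces some class to hold 2, so 3 + 1 = 4.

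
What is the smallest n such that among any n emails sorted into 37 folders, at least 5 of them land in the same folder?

There are 37 folders acting as pigeonholes.
With 37 × 4 = 148 emails we could place exactly 4 in each, with no class reaching 5.
One more forces some class to hold 5, so 148 + 1 = 149.

149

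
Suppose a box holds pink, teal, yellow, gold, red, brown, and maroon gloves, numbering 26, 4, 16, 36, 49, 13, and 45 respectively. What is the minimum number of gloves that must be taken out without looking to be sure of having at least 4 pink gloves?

The worst case draws every non-pink glove first: 4 + 16 + 36 + 49 + 13 + 45 = 163.
The next 4 draws are then forced to be pink, giving 163 + 4 = 167.

167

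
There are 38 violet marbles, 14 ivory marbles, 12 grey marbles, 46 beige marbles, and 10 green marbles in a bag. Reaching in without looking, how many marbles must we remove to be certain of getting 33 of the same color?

In the worst case we take at most 32 of each color, but all 14 ivory, all 12 grey, and all 10 green (fewer than 32), giving 32 + 14 + 12 + 32 + 10 = 100.
One more marble then forces some color to 33, so 100 + 1 = 101.

101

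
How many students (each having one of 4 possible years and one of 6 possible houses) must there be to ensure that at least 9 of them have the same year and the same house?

There are 4 × 6 = 24 (year, house) combinations acting as pigeonholes.
With 24 × 8 = 192 students we could place exactly 8 in each, with no (year, house) pair reaching 9.
One more forces some (year, house) pair to hold 9, so 192 + 1 = 193.

193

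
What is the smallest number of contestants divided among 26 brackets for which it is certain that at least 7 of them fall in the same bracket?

157

There are 26 brackets acting as pigeonholes.
With 26 × 6 = 156 contestants we could place exactly 6 in each, with no class reaching 7.
One more forces some class to hold 7, so 156 + 1 = 157.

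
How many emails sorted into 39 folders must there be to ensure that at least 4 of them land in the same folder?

There are 39 folders acting as pigeonholes.
With 39 × 3 = 117 emails we could place exactly 3 in each, with no class reaching 4.
One more forces some class to hold 4, so 117 + 1 = 118.

118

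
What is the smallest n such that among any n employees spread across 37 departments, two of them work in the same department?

38

There are 37 departments acting as pigeonholes.
With 37 employees we could place one in each, avoiding any repeat.
One more forces some class to hold 2, so 37 + 1 = 38.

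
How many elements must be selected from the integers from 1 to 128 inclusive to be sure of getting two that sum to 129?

Partition {1, …, 128} into 64 pairs: {1,128}, {2,127}, …, {64,65}.
Choosing 64 integers — say the integers 1 through 64 — takes one from each pair and avoids the property.
Choosing 65 forces two into the same pair by pigeonhole, and those sum to 129. So 65.

65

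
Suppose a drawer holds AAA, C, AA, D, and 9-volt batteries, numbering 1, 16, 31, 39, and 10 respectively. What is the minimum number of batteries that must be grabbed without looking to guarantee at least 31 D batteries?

89

To avoid D batteries as long as possible, exhaust the other 4 types first.
The worst case draws every non-D battery first: 1 + 16 + 31 + 10 = 58.
The next 31 draws are then forced to be D, giving 58 + 31 = 89.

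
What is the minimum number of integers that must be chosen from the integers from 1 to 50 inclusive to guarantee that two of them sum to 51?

26

Partition {1, …, 50} into 25 pairs: {1,50}, {2,49}, …, {25,26}.
Choosing 25 integers — say the integers 1 through 25 — takes one from each pair and avoids the property.
Choosing 26 forces two into the same pair by pigeonhole, and those sum to 51. So 26.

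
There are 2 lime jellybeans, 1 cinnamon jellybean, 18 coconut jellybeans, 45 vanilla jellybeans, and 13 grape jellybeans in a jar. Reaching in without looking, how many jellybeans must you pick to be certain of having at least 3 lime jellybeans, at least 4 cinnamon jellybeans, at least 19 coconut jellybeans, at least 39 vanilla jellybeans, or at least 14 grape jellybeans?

73

The worst case stops just short of every target: 2 lime, all 1 cinnamon, 18 coconut, 38 vanilla, 13 grape — 2 + 1 + 18 + 38 + 13 = 72 jellybeans.
One more jellybean must push some flavor to its target, so 72 + 1 = 73.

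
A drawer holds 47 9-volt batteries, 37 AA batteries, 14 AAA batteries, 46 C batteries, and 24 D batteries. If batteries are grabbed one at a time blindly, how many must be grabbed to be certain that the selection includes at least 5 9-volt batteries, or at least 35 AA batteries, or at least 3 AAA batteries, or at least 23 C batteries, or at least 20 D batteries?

82

The worst case stops just short of every target: 4 9-volt, 34 AA, 2 AAA, 22 C, 19 D — 4 + 34 + 2 + 22 + 19 = 81 batteries.
One more battery must push some type to its target, so 81 + 1 = 82.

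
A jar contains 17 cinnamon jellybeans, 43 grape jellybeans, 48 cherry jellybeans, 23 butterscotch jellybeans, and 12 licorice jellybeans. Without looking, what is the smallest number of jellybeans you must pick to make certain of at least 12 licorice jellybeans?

143

To avoid licorice jellybeans as long as possible, exhaust the other 4 flavors first.
The worst case draws every non-licorice jellybean first: 17 + 43 + 48 + 23 = 131.
The next 12 draws are then forced to be licorice, giving 131 + 12 = 143.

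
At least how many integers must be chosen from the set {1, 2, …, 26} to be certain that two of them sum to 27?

Partition {1, …, 26} into 13 pairs: {1,26}, {2,25}, …, {13,14}.
Choosing 13 integers — say the integers 1 through 13 — takes one from each pair and avoids the property.
Choosing 14 forces two into the same pair by pigeonhole, and those sum to 27. So 14.

14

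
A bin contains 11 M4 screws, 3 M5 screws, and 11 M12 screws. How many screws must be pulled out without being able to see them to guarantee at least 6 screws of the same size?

In the worst case we take at most 5 of each size, but all 3 M5 (fewer than 5), giving 5 + 3 + 5 = 13.
One more screw then forces some size to 6, so 13 + 1 = 14.

14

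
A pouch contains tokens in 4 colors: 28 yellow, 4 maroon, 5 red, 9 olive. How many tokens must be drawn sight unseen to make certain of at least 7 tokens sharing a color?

In the worst case we take at most 6 of each color, but all 4 maroon and all 5 red (fewer than 6), giving 6 + 4 + 5 + 6 = 21.
One more token then forces some color to 7, so 21 + 1 = 22.

22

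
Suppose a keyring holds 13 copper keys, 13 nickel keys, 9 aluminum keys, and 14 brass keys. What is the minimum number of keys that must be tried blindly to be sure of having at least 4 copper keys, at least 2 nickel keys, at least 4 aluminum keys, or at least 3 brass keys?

The worst case stops just short of every target: 3 copper, 1 nickel, 3 aluminum, 2 brass — 3 + 1 + 3 + 2 = 9 keys.
One more key must push some type to its target, so 9 + 1 = 10.

10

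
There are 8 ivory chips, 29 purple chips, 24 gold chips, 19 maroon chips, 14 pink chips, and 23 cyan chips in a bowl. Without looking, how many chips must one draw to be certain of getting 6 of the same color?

31

Treat the 6 colors as pigeonholes.
The worst case takes 5 chips of each color without reaching 6 of any: 6 × 5 = 30.
The next chip must bring some color to 6, so 30 + 1 = 31.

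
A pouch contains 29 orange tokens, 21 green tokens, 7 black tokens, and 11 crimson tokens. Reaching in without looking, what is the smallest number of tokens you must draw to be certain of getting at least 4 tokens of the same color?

The worst case takes 3 tokens of each color without reaching 4 of any: 4 × 3 = 12.
The next token must bring some color to 4, so 12 + 1 = 13.

13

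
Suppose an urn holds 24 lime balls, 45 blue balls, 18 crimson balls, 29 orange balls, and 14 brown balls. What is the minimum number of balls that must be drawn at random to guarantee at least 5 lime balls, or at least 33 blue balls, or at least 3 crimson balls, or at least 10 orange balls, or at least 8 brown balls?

The worst case stops just short of every target: 4 lime, 32 blue, 2 crimson, 9 orange, 7 brown — 4 + 32 + 2 + 9 + 7 = 54 balls.
One more ball must push some color to its target, so 54 + 1 = 55.

55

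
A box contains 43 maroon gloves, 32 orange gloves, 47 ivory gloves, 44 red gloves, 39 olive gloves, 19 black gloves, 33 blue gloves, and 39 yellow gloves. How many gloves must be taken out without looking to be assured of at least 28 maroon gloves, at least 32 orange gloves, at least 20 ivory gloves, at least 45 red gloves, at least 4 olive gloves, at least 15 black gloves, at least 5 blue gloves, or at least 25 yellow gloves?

167

The worst case stops just short of every target: 27 maroon, 31 orange, 19 ivory, 44 red, 3 olive, 14 black, 4 blue, 24 yellow — 27 + 31 + 19 + 44 + 3 + 14 + 4 + 24 = 166 gloves.
One more glove must push some color to its target, so 166 + 1 = 167.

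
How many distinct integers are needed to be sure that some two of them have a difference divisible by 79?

Two integers differ by a multiple of 79 exactly when they share a remainder mod 79.
There are 79 residue classes mod 79, so 79 integers can all lie in distinct classes.
One more integer must repeat a residue, giving a difference divisible by 79. So n = 79 + 1 = 80.

80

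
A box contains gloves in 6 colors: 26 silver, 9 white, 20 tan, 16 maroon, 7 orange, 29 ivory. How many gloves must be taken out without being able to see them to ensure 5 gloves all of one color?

25

The worst case takes 4 gloves of each color without reaching 5 of any: 6 × 4 = 24.
The next glove must bring some color to 5, so 24 + 1 = 25.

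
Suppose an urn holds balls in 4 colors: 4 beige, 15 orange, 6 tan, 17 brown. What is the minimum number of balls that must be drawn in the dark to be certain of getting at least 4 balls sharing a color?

The worst case takes 3 balls of each color without reaching 4 of any: 4 × 3 = 12.
The next ball must bring some color to 4, so 12 + 1 = 13.

13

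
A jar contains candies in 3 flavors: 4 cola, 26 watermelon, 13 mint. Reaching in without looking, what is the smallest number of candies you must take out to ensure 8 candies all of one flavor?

19

In the worst case we take at most 7 of each flavor, but all 4 cola (fewer than 7), giving 4 + 7 + 7 = 18.
One more candy then forces some flavor to 8, so 18 + 1 = 19.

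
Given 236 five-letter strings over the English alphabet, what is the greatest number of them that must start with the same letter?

If each of the 26 possible first letters held at most 9, the total would be at most 26 × 9 = 234 < 236, a contradiction.
So at least one holds ⌈236/26⌉ = 10.

10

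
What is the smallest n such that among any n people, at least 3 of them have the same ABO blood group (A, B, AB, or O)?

There are 4 ABO blood groups acting as pigeonholes.
With 4 × 2 = 8 people we could place exactly 2 in each, with no class reaching 3.
One more forces some class to hold 3, so 8 + 1 = 9.

9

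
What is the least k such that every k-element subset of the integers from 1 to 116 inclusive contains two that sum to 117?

59

Partition {1, …, 116} into 58 pairs: {1,116}, {2,115}, …, {58,59}.
Choosing 58 integers — say the integers 1 through 58 — takes one from each pair and avoids the property.
Choosing 59 forces two into the same pair by pigeonhole, and those sum to 117. So 59.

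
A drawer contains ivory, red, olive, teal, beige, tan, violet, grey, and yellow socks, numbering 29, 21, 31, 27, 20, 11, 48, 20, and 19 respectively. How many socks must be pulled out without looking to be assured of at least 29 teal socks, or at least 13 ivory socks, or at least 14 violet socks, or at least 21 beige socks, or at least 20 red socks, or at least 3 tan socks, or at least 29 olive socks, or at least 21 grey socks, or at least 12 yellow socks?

The worst case stops just short of every target: 12 ivory, 19 red, 28 olive, all 27 teal, 20 beige, 2 tan, 13 violet, 20 grey, 11 yellow — 12 + 19 + 28 + 27 + 20 + 2 + 13 + 20 + 11 = 152 socks.
One more sock must push some color to its target, so 152 + 1 = 153.

153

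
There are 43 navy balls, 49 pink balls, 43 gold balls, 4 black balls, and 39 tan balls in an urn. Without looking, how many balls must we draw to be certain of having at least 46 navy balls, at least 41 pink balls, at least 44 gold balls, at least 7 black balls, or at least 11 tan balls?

141

Each of the 5 colors has its own threshold; avoid all of them simultaneously.
The worst case stops just short of every target: all 43 navy, 40 pink, 43 gold, all 4 black, 10 tan — 43 + 40 + 43 + 4 + 10 = 140 balls.
One more ball must push some color to its target, so 140 + 1 = 141.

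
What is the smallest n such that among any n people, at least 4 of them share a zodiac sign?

37

There are 12 zodiac signs acting as pigeonholes.
With 12 × 3 = 36 people we could place exactly 3 in each, with no class reaching 4.
One more forces some class to hold 4, so 36 + 1 = 37.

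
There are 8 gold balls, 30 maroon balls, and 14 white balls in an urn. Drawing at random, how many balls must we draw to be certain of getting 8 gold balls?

To avoid gold balls as long as possible, exhaust the other 2 colors first.
The worst case draws every non-gold ball first: 30 + 14 = 44.
The next 8 draws are then forced to be gold, giving 44 + 8 = 52.

52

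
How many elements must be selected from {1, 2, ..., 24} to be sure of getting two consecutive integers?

Partition {1, …, 24} into 12 pairs: {1,2}, {3,4}, …, {23,24}.
Choosing 12 integers — say the 12 even numbers 2, 4, …, 24 — takes one from each pair and avoids the property.
Choosing 13 forces two into the same pair by pigeonhole, and those are consecutive. So 13.

13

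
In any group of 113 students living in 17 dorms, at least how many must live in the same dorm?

The 113 students fall into 17 dorms.
If each of the 17 dorms held at most 6, the total would be at most 17 × 6 = 102 < 113, a contradiction.
So at least one holds ⌈113/17⌉ = 7.

7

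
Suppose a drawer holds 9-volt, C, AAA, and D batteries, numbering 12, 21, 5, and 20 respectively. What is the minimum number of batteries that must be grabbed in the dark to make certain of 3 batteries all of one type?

The worst case takes 2 batteries of each type without reaching 3 of any: 4 × 2 = 8.
The next battery must bring some type to 3, so 8 + 1 = 9.

9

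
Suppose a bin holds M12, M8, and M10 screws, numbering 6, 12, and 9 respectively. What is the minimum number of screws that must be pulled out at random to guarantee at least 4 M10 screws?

The worst case draws every non-M10 screw first: 6 + 12 = 18.
The next 4 draws are then forced to be M10, giving 18 + 4 = 22.

22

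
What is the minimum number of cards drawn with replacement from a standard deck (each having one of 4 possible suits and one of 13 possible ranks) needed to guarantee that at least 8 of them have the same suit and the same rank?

There are 4 × 13 = 52 (suit, rank) combinations acting as pigeonholes.
With 52 × 7 = 364 cards drawn with replacement from a standard deck we could place exactly 7 in each, with no (suit, rank) pair reaching 8.
One more forces some (suit, rank) pair to hold 8, so 364 + 1 = 365.

365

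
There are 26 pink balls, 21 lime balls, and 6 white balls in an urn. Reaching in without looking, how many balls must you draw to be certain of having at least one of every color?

48

The hardest color to obtain is white: we could draw every other ball first — 53 − 6 = 47 balls — without a single white one.
The next draw must be white, so 47 + 1 = 48.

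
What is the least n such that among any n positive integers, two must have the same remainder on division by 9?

Use the pigeonhole principle on residue classes: two integers differ by a multiple of 9 exactly when they share a remainder mod 9.
There are 9 residue classes mod 9, so 9 integers can all lie in distinct classes.
One more integer must repeat a residue, giving a difference divisible by 9. So n = 9 + 1 = 10.

10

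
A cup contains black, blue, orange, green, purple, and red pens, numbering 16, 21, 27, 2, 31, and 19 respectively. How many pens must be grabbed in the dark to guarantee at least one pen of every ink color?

The hardest ink color to obtain is green: we could draw every other pen first — 116 − 2 = 114 pens — without a single green one.
The next draw must be green, so 114 + 1 = 115.

115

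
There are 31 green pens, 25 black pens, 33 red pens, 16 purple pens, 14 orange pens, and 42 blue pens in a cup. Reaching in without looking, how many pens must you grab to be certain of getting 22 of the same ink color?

115

Treat the 6 ink colors as pigeonholes.
In the worst case we take at most 21 of each ink color, but all 16 purple and all 14 orange (fewer than 21), giving 21 + 21 + 21 + 16 + 14 + 21 = 114.
One more pen then forces some ink color to 22, so 114 + 1 = 115.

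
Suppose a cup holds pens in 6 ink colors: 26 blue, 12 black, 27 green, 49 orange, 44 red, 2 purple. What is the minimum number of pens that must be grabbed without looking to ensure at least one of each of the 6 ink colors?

The hardest ink color to obtain is purple: we could draw every other pen first — 160 − 2 = 158 pens — without a single purple one.
The next draw must be purple, so 158 + 1 = 159.

159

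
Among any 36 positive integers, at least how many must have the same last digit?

4

The 36 positive integers fall into 10 possible last digits.
If each of the 10 possible last digits held at most 3, the total would be at most 10 × 3 = 30 < 36, a contradiction.
So at least one holds ⌈36/10⌉ = 4.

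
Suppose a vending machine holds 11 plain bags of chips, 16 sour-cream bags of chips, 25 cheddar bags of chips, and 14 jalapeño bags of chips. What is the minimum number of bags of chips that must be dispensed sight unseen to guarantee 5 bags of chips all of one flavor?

17

Treat the 4 flavors as pigeonholes.
The worst case takes 4 bags of chips of each flavor without reaching 5 of any: 4 × 4 = 16.
The next bag of chips must bring some flavor to 5, so 16 + 1 = 17.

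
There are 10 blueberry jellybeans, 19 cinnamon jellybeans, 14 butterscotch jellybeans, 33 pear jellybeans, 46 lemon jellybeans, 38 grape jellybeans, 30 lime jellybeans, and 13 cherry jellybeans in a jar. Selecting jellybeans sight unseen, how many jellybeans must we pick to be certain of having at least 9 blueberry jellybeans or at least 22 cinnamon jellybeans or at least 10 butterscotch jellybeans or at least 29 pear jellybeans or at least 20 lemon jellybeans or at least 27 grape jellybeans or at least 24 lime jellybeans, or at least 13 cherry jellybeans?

145

The worst case stops just short of every target: 8 blueberry, all 19 cinnamon, 9 butterscotch, 28 pear, 19 lemon, 26 grape, 23 lime, 12 cherry — 8 + 19 + 9 + 28 + 19 + 26 + 23 + 12 = 144 jellybeans.
One more jellybean must push some flavor to its target, so 144 + 1 = 145.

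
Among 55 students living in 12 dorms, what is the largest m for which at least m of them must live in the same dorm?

5

The 55 students fall into 12 dorms.
If each of the 12 dorms held at most 4, the total would be at most 12 × 4 = 48 < 55, a contradiction.
So at least one holds ⌈55/12⌉ = 5.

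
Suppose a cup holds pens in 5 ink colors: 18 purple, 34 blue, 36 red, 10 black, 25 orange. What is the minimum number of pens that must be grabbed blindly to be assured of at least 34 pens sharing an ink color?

120

Treat the 5 ink colors as pigeonholes.
In the worst case we take at most 33 of each ink color, but all 18 purple, all 10 black, and all 25 orange (fewer than 33), giving 18 + 33 + 33 + 10 + 25 = 119.
One more pen then forces some ink color to 34, so 119 + 1 = 120.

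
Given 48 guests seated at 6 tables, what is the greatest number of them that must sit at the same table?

8

If each of the 6 tables held at most 7, the total would be at most 6 × 7 = 42 < 48, a contradiction.
So at least one holds ⌈48/6⌉ = 8.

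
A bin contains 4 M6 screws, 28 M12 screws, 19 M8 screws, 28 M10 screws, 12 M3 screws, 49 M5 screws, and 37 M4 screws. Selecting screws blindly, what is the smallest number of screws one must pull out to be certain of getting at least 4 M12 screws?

The worst case draws every non-M12 screw first: 4 + 19 + 28 + 12 + 49 + 37 = 149.
The next 4 draws are then forced to be M12, giving 149 + 4 = 153.

153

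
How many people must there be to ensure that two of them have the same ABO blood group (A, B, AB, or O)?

5

There are 4 ABO blood groups acting as pigeonholes.
With 4 people we could place one in each, avoiding any repeat.
One more forces some class to hold 2, so 4 + 1 = 5.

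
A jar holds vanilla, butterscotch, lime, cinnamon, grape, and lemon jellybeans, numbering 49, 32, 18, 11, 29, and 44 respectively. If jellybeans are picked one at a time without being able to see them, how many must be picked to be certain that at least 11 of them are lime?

176

The worst case draws every non-lime jellybean first: 49 + 32 + 11 + 29 + 44 = 165.
The next 11 draws are then forced to be lime, giving 165 + 11 = 176.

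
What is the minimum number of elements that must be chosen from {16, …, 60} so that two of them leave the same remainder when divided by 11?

Use the pigeonhole principle on residue classes: group the integers by remainder mod 11; there are 11 residue classes, each nonempty in this range.
Choosing one from each class (11 integers) avoids any shared remainder.
One more choice must repeat a class, so two differ by a multiple of 11. Hence 11 + 1 = 12.

12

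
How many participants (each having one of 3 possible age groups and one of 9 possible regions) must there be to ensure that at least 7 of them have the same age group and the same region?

163

There are 3 × 9 = 27 (age group, region) combinations acting as pigeonholes.
With 27 × 6 = 162 participants we could place exactly 6 in each, with no (age group, region) pair reaching 7.
One more forces some (age group, region) pair to hold 7, so 162 + 1 = 163.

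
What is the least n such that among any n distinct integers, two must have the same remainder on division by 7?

8

Two integers differ by a multiple of 7 exactly when they share a remainder mod 7.
There are 7 residue classes mod 7, so 7 integers can all lie in distinct classes.
One more integer must repeat a residue, giving a difference divisible by 7. So n = 7 + 1 = 8.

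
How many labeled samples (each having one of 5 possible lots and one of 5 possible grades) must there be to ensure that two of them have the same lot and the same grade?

There are 5 × 5 = 25 (lot, grade) combinations acting as pigeonholes.
With 25 labeled samples we could place one in each, avoiding any repeat.
One more forces some (lot, grade) pair to hold 2, so 25 + 1 = 26.

26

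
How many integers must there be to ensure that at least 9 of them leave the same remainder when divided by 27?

217

There are 27 residue classes modulo 27 acting as pigeonholes.
With 27 × 8 = 216 integers we could place exactly 8 in each, with no class reaching 9.
One more forces some class to hold 9, so 216 + 1 = 217.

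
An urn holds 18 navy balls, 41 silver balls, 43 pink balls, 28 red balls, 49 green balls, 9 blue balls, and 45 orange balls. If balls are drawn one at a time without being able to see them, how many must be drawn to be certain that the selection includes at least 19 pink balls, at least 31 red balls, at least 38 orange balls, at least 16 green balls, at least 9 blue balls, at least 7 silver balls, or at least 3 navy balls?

The worst case stops just short of every target: 2 navy, 6 silver, 18 pink, all 28 red, 15 green, 8 blue, 37 orange — 2 + 6 + 18 + 28 + 15 + 8 + 37 = 114 balls.
One more ball must push some color to its target, so 114 + 1 = 115.

115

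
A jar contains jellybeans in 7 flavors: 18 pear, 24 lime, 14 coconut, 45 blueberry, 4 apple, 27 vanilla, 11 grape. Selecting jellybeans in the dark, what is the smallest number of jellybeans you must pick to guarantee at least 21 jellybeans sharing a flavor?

108

Treat the 7 flavors as pigeonholes.
In the worst case we take at most 20 of each flavor, but all 18 pear, all 14 coconut, all 4 apple, and all 11 grape (fewer than 20), giving 18 + 20 + 14 + 20 + 4 + 20 + 11 = 107.
One more jellybean then forces some flavor to 21, so 107 + 1 = 108.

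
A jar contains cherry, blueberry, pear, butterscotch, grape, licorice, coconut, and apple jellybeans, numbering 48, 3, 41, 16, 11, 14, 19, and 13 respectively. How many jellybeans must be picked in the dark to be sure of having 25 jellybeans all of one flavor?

125

Treat the 8 flavors as pigeonholes.
In the worst case we take at most 24 of each flavor, but all 3 blueberry, all 16 butterscotch, all 11 grape, all 14 licorice, all 19 coconut, and all 13 apple (fewer than 24), giving 24 + 3 + 24 + 16 + 11 + 14 + 19 + 13 = 124.
One more jellybean then forces some flavor to 25, so 124 + 1 = 125.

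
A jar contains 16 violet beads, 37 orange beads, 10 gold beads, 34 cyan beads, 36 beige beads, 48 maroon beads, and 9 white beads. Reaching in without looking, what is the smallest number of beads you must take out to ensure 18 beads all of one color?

In the worst case we take at most 17 of each color, but all 16 violet, all 10 gold, and all 9 white (fewer than 17), giving 16 + 17 + 10 + 17 + 17 + 17 + 9 = 103.
One more bead then forces some color to 18, so 103 + 1 = 104.

104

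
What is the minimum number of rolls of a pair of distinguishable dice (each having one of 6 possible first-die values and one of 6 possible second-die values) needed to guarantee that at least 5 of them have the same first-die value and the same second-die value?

There are 6 × 6 = 36 (first-die value, second-die value) combinations acting as pigeonholes.
With 36 × 4 = 144 rolls of a pair of distinguishable dice we could place exactly 4 in each, with no (first-die value, second-die value) pair reaching 5.
One more forces some (first-die value, second-die value) pair to hold 5, so 144 + 1 = 145.

145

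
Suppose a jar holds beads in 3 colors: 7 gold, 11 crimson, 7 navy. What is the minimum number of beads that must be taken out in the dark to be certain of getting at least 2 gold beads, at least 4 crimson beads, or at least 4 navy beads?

The worst case stops just short of every target: 1 gold, 3 crimson, 3 navy — 1 + 3 + 3 = 7 beads.
One more bead must push some color to its target, so 7 + 1 = 8.

8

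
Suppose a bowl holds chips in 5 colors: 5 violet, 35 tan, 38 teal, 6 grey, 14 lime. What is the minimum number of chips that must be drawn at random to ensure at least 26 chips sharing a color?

Treat the 5 colors as pigeonholes.
In the worst case we take at most 25 of each color, but all 5 violet, all 6 grey, and all 14 lime (fewer than 25), giving 5 + 25 + 25 + 6 + 14 = 75.
One more chip then forces some color to 26, so 75 + 1 = 76.

76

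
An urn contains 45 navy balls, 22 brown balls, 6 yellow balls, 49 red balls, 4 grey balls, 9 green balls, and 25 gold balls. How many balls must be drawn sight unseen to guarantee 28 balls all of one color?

Treat the 7 colors as pigeonholes.
In the worst case we take at most 27 of each color, but all 22 brown, all 6 yellow, all 4 grey, all 9 green, and all 25 gold (fewer than 27), giving 27 + 22 + 6 + 27 + 4 + 9 + 25 = 120.
One more ball then forces some color to 28, so 120 + 1 = 121.

121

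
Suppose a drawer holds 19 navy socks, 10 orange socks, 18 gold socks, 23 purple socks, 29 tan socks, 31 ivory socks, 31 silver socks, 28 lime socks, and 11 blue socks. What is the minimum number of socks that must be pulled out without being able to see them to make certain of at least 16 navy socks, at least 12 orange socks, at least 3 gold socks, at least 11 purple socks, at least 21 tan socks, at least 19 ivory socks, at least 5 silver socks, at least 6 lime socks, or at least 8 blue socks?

The worst case stops just short of every target: 15 navy, all 10 orange, 2 gold, 10 purple, 20 tan, 18 ivory, 4 silver, 5 lime, 7 blue — 15 + 10 + 2 + 10 + 20 + 18 + 4 + 5 + 7 = 91 socks.
One more sock must push some color to its target, so 91 + 1 = 92.

92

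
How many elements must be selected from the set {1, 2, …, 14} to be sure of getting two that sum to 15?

Partition {1, …, 14} into 7 pairs: {1,14}, {2,13}, …, {7,8}.
Choosing 7 integers — say the integers 1 through 7 — takes one from each pair and avoids the property.
Choosing 8 forces two into the same pair by pigeonhole, and those sum to 15. So 8.

8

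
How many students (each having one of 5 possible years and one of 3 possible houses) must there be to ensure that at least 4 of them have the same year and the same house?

There are 5 × 3 = 15 (year, house) combinations acting as pigeonholes.
With 15 × 3 = 45 students we could place exactly 3 in each, with no (year, house) pair reaching 4.
One more forces some (year, house) pair to hold 4, so 45 + 1 = 46.

46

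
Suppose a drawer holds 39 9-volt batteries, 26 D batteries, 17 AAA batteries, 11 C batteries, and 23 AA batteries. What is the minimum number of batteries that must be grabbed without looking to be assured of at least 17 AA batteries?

110

The worst case draws every non-AA battery first: 39 + 26 + 17 + 11 = 93.
The next 17 draws are then forced to be AA, giving 93 + 17 = 110.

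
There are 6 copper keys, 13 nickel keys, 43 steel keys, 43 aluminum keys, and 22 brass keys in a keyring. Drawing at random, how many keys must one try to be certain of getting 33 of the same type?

In the worst case we take at most 32 of each type, but all 6 copper, all 13 nickel, and all 22 brass (fewer than 32), giving 6 + 13 + 32 + 32 + 22 = 105.
One more key then forces some type to 33, so 105 + 1 = 106.

106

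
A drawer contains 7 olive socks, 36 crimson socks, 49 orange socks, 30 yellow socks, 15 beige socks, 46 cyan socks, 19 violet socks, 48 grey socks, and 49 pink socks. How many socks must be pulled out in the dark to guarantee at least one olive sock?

293

The worst case draws every non-olive sock first: 36 + 49 + 30 + 15 + 46 + 19 + 48 + 49 = 292.
The next draw is then forced to be olive, giving 292 + 1 = 293.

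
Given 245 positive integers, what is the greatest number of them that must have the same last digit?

The 245 positive integers fall into 10 possible last digits.
If each of the 10 possible last digits held at most 24, the total would be at most 10 × 24 = 240 < 245, a contradiction.
So at least one holds ⌈245/10⌉ = 25.

25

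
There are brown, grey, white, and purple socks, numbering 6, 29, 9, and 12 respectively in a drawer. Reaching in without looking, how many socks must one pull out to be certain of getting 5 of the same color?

17

The worst case takes 4 socks of each color without reaching 5 of any: 4 × 4 = 16.
The next sock must bring some color to 5, so 16 + 1 = 17.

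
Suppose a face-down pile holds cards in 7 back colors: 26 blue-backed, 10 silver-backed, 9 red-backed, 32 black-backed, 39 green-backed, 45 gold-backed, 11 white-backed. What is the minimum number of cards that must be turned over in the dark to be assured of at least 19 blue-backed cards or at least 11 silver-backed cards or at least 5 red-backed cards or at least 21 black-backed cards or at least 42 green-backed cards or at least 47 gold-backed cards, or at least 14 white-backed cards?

148

Each of the 7 back colors has its own threshold; avoid all of them simultaneously.
The worst case stops just short of every target: 18 blue-backed, 10 silver-backed, 4 red-backed, 20 black-backed, all 39 green-backed, all 45 gold-backed, all 11 white-backed — 18 + 10 + 4 + 20 + 39 + 45 + 11 = 147 cards.
One more card must push some back color to its target, so 147 + 1 = 148.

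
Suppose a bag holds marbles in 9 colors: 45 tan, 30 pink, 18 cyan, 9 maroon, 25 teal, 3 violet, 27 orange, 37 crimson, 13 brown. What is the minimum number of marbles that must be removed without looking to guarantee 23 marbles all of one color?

In the worst case we take at most 22 of each color, but all 18 cyan, all 9 maroon, all 3 violet, and all 13 brown (fewer than 22), giving 22 + 22 + 18 + 9 + 22 + 3 + 22 + 22 + 13 = 153.
One more marble then forces some color to 23, so 153 + 1 = 154.

154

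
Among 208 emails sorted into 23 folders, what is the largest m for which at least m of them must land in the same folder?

The 208 emails fall into 23 folders.
If each of the 23 folders held at most 9, the total would be at most 23 × 9 = 207 < 208, a contradiction.
So at least one holds ⌈208/23⌉ = 10.

10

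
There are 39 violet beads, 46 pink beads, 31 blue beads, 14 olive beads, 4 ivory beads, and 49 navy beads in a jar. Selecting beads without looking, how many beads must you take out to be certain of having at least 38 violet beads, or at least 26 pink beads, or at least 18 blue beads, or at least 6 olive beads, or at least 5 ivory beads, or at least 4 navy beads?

Each of the 6 colors has its own threshold; avoid all of them simultaneously.
The worst case stops just short of every target: 37 violet, 25 pink, 17 blue, 5 olive, 4 ivory, 3 navy — 37 + 25 + 17 + 5 + 4 + 3 = 91 beads.
One more bead must push some color to its target, so 91 + 1 = 92.

92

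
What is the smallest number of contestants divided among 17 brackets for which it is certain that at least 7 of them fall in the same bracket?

There are 17 brackets acting as pigeonholes.
With 17 × 6 = 102 contestants we could place exactly 6 in each, with no class reaching 7.
One more forces some class to hold 7, so 102 + 1 = 103.

103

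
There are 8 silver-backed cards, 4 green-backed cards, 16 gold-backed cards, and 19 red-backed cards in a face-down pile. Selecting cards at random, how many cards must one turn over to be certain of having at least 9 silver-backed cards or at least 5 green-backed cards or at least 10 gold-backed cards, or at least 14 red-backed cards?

Each of the 4 back colors has its own threshold; avoid all of them simultaneously.
The worst case stops just short of every target: 8 silver-backed, 4 green-backed, 9 gold-backed, 13 red-backed — 8 + 4 + 9 + 13 = 34 cards.
One more card must push some back color to its target, so 34 + 1 = 35.

35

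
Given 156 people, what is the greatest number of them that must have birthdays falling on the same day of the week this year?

23

The 156 people fall into 7 days of the week.
If each of the 7 days of the week held at most 22, the total would be at most 7 × 22 = 154 < 156, a contradiction.
So at least one holds ⌈156/7⌉ = 23.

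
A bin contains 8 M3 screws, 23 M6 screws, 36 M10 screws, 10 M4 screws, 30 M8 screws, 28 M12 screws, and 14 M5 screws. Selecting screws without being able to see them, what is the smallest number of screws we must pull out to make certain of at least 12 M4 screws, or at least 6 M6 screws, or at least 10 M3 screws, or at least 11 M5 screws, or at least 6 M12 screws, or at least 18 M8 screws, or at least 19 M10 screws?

The worst case stops just short of every target: all 8 M3, 5 M6, 18 M10, all 10 M4, 17 M8, 5 M12, 10 M5 — 8 + 5 + 18 + 10 + 17 + 5 + 10 = 73 screws.
One more screw must push some size to its target, so 73 + 1 = 74.

74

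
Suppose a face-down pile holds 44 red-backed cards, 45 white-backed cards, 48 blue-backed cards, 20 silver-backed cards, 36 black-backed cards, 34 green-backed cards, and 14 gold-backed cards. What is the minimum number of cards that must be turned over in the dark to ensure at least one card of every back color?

228

The hardest back color to obtain is gold-backed: we could draw every other card first — 241 − 14 = 227 cards — without a single gold-backed one.
The next draw must be gold-backed, so 227 + 1 = 228.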